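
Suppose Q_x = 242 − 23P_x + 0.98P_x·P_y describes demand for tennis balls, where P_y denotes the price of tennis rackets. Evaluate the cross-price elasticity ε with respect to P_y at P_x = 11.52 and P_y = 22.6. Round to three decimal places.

At P_x = 11.52 and P_y = 22.6: Q_x = 232.185.
∂Q_x/∂P_y = 0.98P_x = 0.98(11.52) = 11.2896.
ε = (∂Q_x/∂P_y)(P_y/Q_x) = 11.2896 × (22.6/232.185) ≈ 1.099.

1.099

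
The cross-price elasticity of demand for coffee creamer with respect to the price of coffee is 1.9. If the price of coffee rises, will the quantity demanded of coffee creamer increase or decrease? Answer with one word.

ε > 0 and the price of coffee rises, so the quantity of coffee creamer moves in the same direction: it increases.

increase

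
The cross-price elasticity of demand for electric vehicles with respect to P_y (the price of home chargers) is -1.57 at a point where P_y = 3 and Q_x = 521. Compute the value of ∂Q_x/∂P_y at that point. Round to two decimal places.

-272.66

ε = (∂Q_x/∂P_y)·(P_y/Q_x) ⇒ ∂Q_x/∂P_y = ε·Q_x/P_y = -1.57 × 521/3 ≈ -272.66.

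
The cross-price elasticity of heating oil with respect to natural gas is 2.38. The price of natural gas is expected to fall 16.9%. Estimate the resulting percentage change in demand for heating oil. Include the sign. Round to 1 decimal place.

-40.2%

%ΔQ ≈ ε × %ΔP of natural gas = 2.38 × (-16.9%) = -40.2%.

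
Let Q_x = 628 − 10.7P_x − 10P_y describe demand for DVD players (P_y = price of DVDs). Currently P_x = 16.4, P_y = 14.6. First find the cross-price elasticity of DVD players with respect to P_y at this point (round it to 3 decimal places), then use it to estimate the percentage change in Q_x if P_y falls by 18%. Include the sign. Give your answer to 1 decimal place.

8.6%

At P_x = 16.4, P_y = 14.6: Q_x = 306.52.
∂Q_x/∂P_y = -10.
ε = (∂Q_x/∂P_y)(P_y/Q_x) = -10.0000 × 14.6/306.52 ≈ -0.476.
%ΔQ_x ≈ ε × %ΔP_y = -0.476 × (-18%) = 8.6%.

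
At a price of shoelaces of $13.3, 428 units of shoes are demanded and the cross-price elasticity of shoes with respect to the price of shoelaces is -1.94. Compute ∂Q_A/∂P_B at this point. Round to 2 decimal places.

ε = (∂Q_A/∂P_B)·(P_B/Q_A) ⇒ ∂Q_A/∂P_B = ε·Q_A/P_B = -1.94 × 428/13.3 ≈ -62.43.

-62.43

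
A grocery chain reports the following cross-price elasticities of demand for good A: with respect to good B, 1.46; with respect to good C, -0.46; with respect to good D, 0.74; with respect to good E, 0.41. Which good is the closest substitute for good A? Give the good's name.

good B

Substitutes have ε > 0. Among the positive values, 1.46 (good B) is largest.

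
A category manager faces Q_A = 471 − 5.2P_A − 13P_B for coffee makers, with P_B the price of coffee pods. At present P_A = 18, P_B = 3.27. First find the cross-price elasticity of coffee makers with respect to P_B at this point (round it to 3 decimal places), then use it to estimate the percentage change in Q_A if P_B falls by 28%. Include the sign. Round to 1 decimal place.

At P_A = 18, P_B = 3.27: Q_A = 334.89.
∂Q_A/∂P_B = -13.
ε = (∂Q_A/∂P_B)(P_B/Q_A) = -13.0000 × 3.27/334.89 ≈ -0.127.
%ΔQ_A ≈ ε × %ΔP_B = -0.127 × (-28%) = 3.6%.

3.6%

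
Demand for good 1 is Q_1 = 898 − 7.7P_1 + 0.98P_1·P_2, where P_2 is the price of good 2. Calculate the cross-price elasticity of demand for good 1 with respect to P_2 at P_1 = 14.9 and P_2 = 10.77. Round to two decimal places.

0.17

At P_1 = 14.9 and P_2 = 10.77: Q_1 = 940.534.
∂Q_1/∂P_2 = 0.98P_1 = 0.98(14.9) = 14.6020.
ε = (∂Q_1/∂P_2)(P_2/Q_1) = 14.6020 × (10.77/940.534) ≈ 0.17.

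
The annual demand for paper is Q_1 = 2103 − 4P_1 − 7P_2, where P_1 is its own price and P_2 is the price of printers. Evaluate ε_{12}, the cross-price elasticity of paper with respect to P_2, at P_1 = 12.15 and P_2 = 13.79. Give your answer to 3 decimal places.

-0.049

At P_1 = 12.15 and P_2 = 13.79: Q_1 = 1957.87.
∂Q_1/∂P_2 = -7.
ε = (∂Q_1/∂P_2)(P_2/Q_1) = -7 × (13.79/1957.87) ≈ -0.049.
Since ε < 0, paper and printers are complements.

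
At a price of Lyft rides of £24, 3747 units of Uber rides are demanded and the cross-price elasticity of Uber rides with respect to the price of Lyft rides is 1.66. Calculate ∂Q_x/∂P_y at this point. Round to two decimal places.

ε = (∂Q_x/∂P_y)·(P_y/Q_x) ⇒ ∂Q_x/∂P_y = ε·Q_x/P_y = 1.66 × 3747/24 ≈ 259.17.

259.17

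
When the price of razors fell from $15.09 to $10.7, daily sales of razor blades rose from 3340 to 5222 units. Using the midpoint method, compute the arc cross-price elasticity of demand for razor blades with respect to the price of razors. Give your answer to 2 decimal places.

-1.29

ΔQ_A = 5222 − 3340 = 1882; ΔP_B = 10.7 − 15.09 = -4.39.
Midpoints: Q̄_A = 4281.0, P̄_B = 12.89.
ε = (ΔQ_A/Q̄_A)/(ΔP_B/P̄_B) = (1882/4281.0)/(-4.39/12.89) ≈ -1.29.
ε < 0: razor blades and razors are complements.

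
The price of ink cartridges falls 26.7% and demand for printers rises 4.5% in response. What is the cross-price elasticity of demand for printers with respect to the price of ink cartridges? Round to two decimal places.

-0.17

ε = (%ΔQ of printers) / (%ΔP of ink cartridges) = (4.5%) / (-26.7%) ≈ -0.17.
Negative cross-price elasticity: complements.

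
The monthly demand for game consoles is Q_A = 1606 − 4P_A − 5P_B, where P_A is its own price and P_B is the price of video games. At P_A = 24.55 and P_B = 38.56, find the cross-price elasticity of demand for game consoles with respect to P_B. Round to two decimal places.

-0.15

At P_A = 24.55 and P_B = 38.56: Q_A = 1315.
∂Q_A/∂P_B = -5.
ε = (∂Q_A/∂P_B)(P_B/Q_A) = -5 × (38.56/1315) ≈ -0.15.
Since ε < 0, game consoles and video games are complements.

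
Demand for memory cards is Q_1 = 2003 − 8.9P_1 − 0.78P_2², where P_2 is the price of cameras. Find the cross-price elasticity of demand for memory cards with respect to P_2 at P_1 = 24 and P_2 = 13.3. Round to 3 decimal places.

-0.167

At P_1 = 24 and P_2 = 13.3: Q_1 = 1651.426.
∂Q_1/∂P_2 = -1.56P_2 = -1.56(13.3) = -20.7480.
ε = (∂Q_1/∂P_2)(P_2/Q_1) = -20.7480 × (13.3/1651.426) ≈ -0.167.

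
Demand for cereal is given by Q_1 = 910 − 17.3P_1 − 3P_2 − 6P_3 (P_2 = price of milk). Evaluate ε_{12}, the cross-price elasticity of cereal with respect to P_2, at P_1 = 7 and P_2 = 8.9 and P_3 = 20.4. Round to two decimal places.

-0.04

At P_1 = 7 and P_2 = 8.9 and P_3 = 20.4: Q_1 = 639.8.
∂Q_1/∂P_2 = -3.
ε = (∂Q_1/∂P_2)(P_2/Q_1) = -3 × (8.9/639.8) ≈ -0.04.
Since ε < 0, cereal and milk are complements.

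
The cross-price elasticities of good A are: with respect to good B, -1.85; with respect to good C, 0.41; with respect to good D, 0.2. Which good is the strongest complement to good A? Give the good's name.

good B

Complements have ε < 0. The most negative value is -1.85 (good B).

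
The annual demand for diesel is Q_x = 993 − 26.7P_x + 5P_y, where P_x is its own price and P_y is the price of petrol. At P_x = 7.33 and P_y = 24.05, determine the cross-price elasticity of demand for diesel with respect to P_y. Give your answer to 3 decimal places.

At P_x = 7.33 and P_y = 24.05: Q_x = 917.539.
∂Q_x/∂P_y = 5.
ε = (∂Q_x/∂P_y)(P_y/Q_x) = 5 × (24.05/917.539) ≈ 0.131.

0.131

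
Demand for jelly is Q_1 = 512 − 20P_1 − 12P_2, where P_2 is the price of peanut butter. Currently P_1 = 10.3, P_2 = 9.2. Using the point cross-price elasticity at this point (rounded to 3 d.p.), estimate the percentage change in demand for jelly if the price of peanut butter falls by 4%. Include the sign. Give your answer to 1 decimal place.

2.3%

At P_1 = 10.3, P_2 = 9.2: Q_1 = 195.6.
∂Q_1/∂P_2 = -12.
ε = (∂Q_1/∂P_2)(P_2/Q_1) = -12.0000 × 9.2/195.6 ≈ -0.564.
%ΔQ_1 ≈ ε × %ΔP_2 = -0.564 × (-4%) = 2.3%.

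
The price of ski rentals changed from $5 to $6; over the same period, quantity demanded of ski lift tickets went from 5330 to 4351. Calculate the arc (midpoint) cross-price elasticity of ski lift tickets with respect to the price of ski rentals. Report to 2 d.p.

ΔQ_A = 4351 − 5330 = -979; ΔP_B = 6 − 5 = 1.
Midpoints: Q̄_A = 4840.5, P̄_B = 5.50.
ε = (ΔQ_A/Q̄_A)/(ΔP_B/P̄_B) = (-979/4840.5)/(1/5.50) ≈ -1.11.
ε < 0: ski lift tickets and ski rentals are complements.

-1.11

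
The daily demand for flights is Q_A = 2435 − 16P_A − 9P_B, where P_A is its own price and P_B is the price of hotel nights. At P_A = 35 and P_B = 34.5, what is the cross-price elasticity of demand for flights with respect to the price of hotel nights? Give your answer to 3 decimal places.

At P_A = 35 and P_B = 34.5: Q_A = 1564.5.
∂Q_A/∂P_B = -9.
ε = (∂Q_A/∂P_B)(P_B/Q_A) = -9 × (34.5/1564.5) ≈ -0.198.
Since ε < 0, flights and hotel nights are complements.

-0.198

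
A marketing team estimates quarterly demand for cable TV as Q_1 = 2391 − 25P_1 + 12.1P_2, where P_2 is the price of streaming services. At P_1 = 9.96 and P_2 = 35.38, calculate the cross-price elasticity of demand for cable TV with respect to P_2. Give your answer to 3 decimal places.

0.167

At P_1 = 9.96 and P_2 = 35.38: Q_1 = 2570.098.
∂Q_1/∂P_2 = 12.1.
ε = (∂Q_1/∂P_2)(P_2/Q_1) = 12.1 × (35.38/2570.098) ≈ 0.167.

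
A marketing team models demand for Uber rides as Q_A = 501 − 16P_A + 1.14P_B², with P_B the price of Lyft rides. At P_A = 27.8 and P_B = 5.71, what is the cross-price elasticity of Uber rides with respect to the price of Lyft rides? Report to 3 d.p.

At P_A = 27.8 and P_B = 5.71: Q_A = 93.369.
∂Q_A/∂P_B = 2.28P_B = 2.28(5.71) = 13.0188.
ε = (∂Q_A/∂P_B)(P_B/Q_A) = 13.0188 × (5.71/93.369) ≈ 0.796.

0.796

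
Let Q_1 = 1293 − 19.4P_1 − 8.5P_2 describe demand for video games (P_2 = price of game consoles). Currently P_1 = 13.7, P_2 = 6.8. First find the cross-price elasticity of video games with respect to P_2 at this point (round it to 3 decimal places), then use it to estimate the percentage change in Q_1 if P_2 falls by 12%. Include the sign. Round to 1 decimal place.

0.7%

At P_1 = 13.7, P_2 = 6.8: Q_1 = 969.42.
∂Q_1/∂P_2 = -8.5.
ε = (∂Q_1/∂P_2)(P_2/Q_1) = -8.5000 × 6.8/969.42 ≈ -0.060.
%ΔQ_1 ≈ ε × %ΔP_2 = -0.060 × (-12%) = 0.7%.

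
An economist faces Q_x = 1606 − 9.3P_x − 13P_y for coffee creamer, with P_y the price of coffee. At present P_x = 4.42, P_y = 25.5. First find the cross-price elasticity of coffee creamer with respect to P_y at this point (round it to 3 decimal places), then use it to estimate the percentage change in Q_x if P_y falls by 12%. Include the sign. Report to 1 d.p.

At P_x = 4.42, P_y = 25.5: Q_x = 1233.394.
∂Q_x/∂P_y = -13.
ε = (∂Q_x/∂P_y)(P_y/Q_x) = -13.0000 × 25.5/1233.394 ≈ -0.269.
%ΔQ_x ≈ ε × %ΔP_y = -0.269 × (-12%) = 3.2%.

3.2%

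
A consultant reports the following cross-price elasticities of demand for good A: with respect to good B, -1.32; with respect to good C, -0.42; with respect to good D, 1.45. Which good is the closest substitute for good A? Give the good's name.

good D

Substitutes have ε > 0. Among the positive values, 1.45 (good D) is largest.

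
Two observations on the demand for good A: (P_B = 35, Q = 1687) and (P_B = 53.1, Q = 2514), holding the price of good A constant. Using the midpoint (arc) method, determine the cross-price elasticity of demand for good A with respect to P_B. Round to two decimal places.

0.96

ΔQ_A = 2514 − 1687 = 827; ΔP_B = 53.1 − 35 = 18.1.
Midpoints: Q̄_A = 2100.5, P̄_B = 44.05.
ε = (ΔQ_A/Q̄_A)/(ΔP_B/P̄_B) = (827/2100.5)/(18.1/44.05) ≈ 0.96.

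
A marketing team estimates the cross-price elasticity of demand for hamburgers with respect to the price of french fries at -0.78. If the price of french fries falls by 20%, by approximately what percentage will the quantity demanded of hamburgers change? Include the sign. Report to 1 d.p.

%ΔQ ≈ ε × %ΔP of french fries = -0.78 × (-20%) = 15.6%.

15.6%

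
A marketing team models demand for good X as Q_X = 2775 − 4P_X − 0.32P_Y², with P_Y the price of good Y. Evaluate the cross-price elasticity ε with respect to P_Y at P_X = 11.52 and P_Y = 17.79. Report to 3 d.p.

-0.077

At P_X = 11.52 and P_Y = 17.79: Q_X = 2627.645.
∂Q_X/∂P_Y = -0.64P_Y = -0.64(17.79) = -11.3856.
ε = (∂Q_X/∂P_Y)(P_Y/Q_X) = -11.3856 × (17.79/2627.645) ≈ -0.077.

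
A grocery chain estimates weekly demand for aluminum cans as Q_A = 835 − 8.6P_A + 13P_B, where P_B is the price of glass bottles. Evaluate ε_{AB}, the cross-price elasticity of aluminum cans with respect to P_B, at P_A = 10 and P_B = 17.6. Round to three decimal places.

0.234

At P_A = 10 and P_B = 17.6: Q_A = 977.8.
∂Q_A/∂P_B = 13.
ε = (∂Q_A/∂P_B)(P_B/Q_A) = 13 × (17.6/977.8) ≈ 0.234.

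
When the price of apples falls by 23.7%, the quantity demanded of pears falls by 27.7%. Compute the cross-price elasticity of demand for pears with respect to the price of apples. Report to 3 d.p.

ε = (%ΔQ of pears) / (%ΔP of apples) = (-27.7%) / (-23.7%) ≈ 1.169.

1.169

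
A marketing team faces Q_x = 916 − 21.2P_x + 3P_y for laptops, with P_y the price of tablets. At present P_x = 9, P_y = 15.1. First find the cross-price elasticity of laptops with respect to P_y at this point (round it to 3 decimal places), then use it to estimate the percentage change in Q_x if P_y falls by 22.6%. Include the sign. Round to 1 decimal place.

-1.3%

At P_x = 9, P_y = 15.1: Q_x = 770.5.
∂Q_x/∂P_y = 3.
ε = (∂Q_x/∂P_y)(P_y/Q_x) = 3.0000 × 15.1/770.5 ≈ 0.059.
%ΔQ_x ≈ ε × %ΔP_y = 0.059 × (-22.6%) = -1.3%.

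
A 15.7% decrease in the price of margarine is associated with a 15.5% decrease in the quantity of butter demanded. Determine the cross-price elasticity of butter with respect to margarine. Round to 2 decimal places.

ε = (%ΔQ of butter) / (%ΔP of margarine) = (-15.5%) / (-15.7%) ≈ 0.99.
Positive cross-price elasticity: substitutes.

0.99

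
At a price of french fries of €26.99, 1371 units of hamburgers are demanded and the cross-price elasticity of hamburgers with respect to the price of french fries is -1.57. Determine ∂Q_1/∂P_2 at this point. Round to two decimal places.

ε = (∂Q_1/∂P_2)·(P_2/Q_1) ⇒ ∂Q_1/∂P_2 = ε·Q_1/P_2 = -1.57 × 1371/26.99 ≈ -79.75.

-79.75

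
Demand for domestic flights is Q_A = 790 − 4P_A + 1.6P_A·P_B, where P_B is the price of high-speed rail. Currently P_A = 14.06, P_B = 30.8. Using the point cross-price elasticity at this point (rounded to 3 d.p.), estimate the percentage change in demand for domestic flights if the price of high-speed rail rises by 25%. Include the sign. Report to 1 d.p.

At P_A = 14.06, P_B = 30.8: Q_A = 1426.637.
∂Q_A/∂P_B = 1.6P_A = 22.4960.
ε = (∂Q_A/∂P_B)(P_B/Q_A) = 22.4960 × 30.8/1426.637 ≈ 0.486.
%ΔQ_A ≈ ε × %ΔP_B = 0.486 × (25%) = 12.2%.

12.2%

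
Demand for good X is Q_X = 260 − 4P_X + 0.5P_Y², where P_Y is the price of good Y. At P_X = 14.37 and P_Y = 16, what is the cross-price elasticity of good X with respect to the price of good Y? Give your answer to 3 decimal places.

At P_X = 14.37 and P_Y = 16: Q_X = 330.52.
∂Q_X/∂P_Y = 1P_Y = 1(16) = 16.0000.
ε = (∂Q_X/∂P_Y)(P_Y/Q_X) = 16.0000 × (16/330.52) ≈ 0.775.
ε > 0: substitutes.

0.775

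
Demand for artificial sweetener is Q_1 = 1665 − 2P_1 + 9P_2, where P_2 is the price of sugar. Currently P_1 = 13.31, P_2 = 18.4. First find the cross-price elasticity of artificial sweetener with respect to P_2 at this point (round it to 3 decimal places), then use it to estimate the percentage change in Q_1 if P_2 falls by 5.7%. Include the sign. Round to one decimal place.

-0.5%

At P_1 = 13.31, P_2 = 18.4: Q_1 = 1803.98.
∂Q_1/∂P_2 = 9.
ε = (∂Q_1/∂P_2)(P_2/Q_1) = 9.0000 × 18.4/1803.98 ≈ 0.092.
%ΔQ_1 ≈ ε × %ΔP_2 = 0.092 × (-5.7%) = -0.5%.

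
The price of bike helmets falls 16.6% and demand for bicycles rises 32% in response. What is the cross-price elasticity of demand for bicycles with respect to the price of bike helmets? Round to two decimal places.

ε = (%ΔQ of bicycles) / (%ΔP of bike helmets) = (32%) / (-16.6%) ≈ -1.93.

-1.93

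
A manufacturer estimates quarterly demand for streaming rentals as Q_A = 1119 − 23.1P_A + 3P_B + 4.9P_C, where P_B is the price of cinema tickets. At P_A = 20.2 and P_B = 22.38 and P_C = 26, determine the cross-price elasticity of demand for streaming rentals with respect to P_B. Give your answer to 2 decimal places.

0.08

At P_A = 20.2 and P_B = 22.38 and P_C = 26: Q_A = 846.92.
∂Q_A/∂P_B = 3.
ε = (∂Q_A/∂P_B)(P_B/Q_A) = 3 × (22.38/846.92) ≈ 0.08.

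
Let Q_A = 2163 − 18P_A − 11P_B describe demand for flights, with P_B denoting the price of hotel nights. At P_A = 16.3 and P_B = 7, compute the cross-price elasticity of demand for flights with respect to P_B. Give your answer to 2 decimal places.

-0.04

At P_A = 16.3 and P_B = 7: Q_A = 1792.6.
∂Q_A/∂P_B = -11.
ε = (∂Q_A/∂P_B)(P_B/Q_A) = -11 × (7/1792.6) ≈ -0.04.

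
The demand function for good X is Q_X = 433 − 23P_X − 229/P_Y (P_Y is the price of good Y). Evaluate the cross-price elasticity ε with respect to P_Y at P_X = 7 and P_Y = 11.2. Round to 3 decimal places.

0.081

At P_X = 7 and P_Y = 11.2: Q_X = 251.554.
∂Q_X/∂P_Y = 229/P_Y² = 1.8256.
ε = (∂Q_X/∂P_Y)(P_Y/Q_X) = 1.8256 × (11.2/251.554) ≈ 0.081.
ε > 0: substitutes.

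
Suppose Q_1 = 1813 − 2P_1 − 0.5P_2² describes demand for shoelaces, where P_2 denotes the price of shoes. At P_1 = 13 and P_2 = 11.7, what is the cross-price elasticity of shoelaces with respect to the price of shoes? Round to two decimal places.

-0.08

At P_1 = 13 and P_2 = 11.7: Q_1 = 1718.555.
∂Q_1/∂P_2 = -1P_2 = -1(11.7) = -11.7000.
ε = (∂Q_1/∂P_2)(P_2/Q_1) = -11.7000 × (11.7/1718.555) ≈ -0.08.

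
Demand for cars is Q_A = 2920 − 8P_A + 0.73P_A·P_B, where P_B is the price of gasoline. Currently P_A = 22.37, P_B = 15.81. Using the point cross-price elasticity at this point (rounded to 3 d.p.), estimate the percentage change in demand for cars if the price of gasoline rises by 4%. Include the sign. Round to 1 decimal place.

0.3%

At P_A = 22.37, P_B = 15.81: Q_A = 2999.219.
∂Q_A/∂P_B = 0.73P_A = 16.3301.
ε = (∂Q_A/∂P_B)(P_B/Q_A) = 16.3301 × 15.81/2999.219 ≈ 0.086.
%ΔQ_A ≈ ε × %ΔP_B = 0.086 × (4%) = 0.3%.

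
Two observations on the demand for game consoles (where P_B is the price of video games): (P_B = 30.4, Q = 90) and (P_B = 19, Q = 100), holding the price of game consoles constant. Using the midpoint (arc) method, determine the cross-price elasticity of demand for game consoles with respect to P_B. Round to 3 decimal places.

ΔQ_A = 100 − 90 = 10; ΔP_B = 19 − 30.4 = -11.4.
Midpoints: Q̄_A = 95.0, P̄_B = 24.70.
ε = (ΔQ_A/Q̄_A)/(ΔP_B/P̄_B) = (10/95.0)/(-11.4/24.70) ≈ -0.228.

-0.228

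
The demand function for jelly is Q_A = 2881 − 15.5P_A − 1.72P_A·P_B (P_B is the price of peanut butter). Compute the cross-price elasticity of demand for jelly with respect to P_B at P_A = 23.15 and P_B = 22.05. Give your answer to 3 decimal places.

-0.534

At P_A = 23.15 and P_B = 22.05: Q_A = 1644.188.
∂Q_A/∂P_B = -1.72P_A = -1.72(23.15) = -39.8180.
ε = (∂Q_A/∂P_B)(P_B/Q_A) = -39.8180 × (22.05/1644.188) ≈ -0.534.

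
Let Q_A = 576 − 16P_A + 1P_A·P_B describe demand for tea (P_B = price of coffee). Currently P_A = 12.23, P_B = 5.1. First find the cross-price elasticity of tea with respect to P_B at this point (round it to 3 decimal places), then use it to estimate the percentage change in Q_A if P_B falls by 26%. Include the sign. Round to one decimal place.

-3.7%

At P_A = 12.23, P_B = 5.1: Q_A = 442.693.
∂Q_A/∂P_B = 1P_A = 12.2300.
ε = (∂Q_A/∂P_B)(P_B/Q_A) = 12.2300 × 5.1/442.693 ≈ 0.141.
%ΔQ_A ≈ ε × %ΔP_B = 0.141 × (-26%) = -3.7%.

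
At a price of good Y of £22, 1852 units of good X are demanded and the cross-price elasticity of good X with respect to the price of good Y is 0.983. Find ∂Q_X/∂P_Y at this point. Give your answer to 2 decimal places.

ε = (∂Q_X/∂P_Y)·(P_Y/Q_X) ⇒ ∂Q_X/∂P_Y = ε·Q_X/P_Y = 0.983 × 1852/22 ≈ 82.75.

82.75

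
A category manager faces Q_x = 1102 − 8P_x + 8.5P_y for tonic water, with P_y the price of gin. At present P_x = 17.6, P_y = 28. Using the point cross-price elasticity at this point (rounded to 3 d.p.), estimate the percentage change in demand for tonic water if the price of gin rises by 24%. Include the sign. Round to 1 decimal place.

4.8%

At P_x = 17.6, P_y = 28: Q_x = 1199.2.
∂Q_x/∂P_y = 8.5.
ε = (∂Q_x/∂P_y)(P_y/Q_x) = 8.5000 × 28/1199.2 ≈ 0.198.
%ΔQ_x ≈ ε × %ΔP_y = 0.198 × (24%) = 4.8%.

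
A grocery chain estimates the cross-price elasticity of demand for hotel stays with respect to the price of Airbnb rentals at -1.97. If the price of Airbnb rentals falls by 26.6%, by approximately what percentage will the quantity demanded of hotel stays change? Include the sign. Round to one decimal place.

%ΔQ ≈ ε × %ΔP of Airbnb rentals = -1.97 × (-26.6%) = 52.4%.

52.4%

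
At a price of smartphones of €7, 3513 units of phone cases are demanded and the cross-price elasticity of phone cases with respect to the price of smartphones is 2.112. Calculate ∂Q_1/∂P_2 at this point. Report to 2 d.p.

ε = (∂Q_1/∂P_2)·(P_2/Q_1) ⇒ ∂Q_1/∂P_2 = ε·Q_1/P_2 = 2.112 × 3513/7 ≈ 1059.92.

1059.92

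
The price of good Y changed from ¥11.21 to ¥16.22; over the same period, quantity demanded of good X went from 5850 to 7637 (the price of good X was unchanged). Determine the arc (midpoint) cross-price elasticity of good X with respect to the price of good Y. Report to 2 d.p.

0.73

ΔQ_X = 7637 − 5850 = 1787; ΔP_Y = 16.22 − 11.21 = 5.01.
Midpoints: Q̄_X = 6743.5, P̄_Y = 13.71.
ε = (ΔQ_X/Q̄_X)/(ΔP_Y/P̄_Y) = (1787/6743.5)/(5.01/13.71) ≈ 0.73.
ε > 0: good X and good Y are substitutes.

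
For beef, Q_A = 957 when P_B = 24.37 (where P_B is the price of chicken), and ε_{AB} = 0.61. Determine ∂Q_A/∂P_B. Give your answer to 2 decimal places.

ε = (∂Q_A/∂P_B)·(P_B/Q_A) ⇒ ∂Q_A/∂P_B = ε·Q_A/P_B = 0.61 × 957/24.37 ≈ 23.95.

23.95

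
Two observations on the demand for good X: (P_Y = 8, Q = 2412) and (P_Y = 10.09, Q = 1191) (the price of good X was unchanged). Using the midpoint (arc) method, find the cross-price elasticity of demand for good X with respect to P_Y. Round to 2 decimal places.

-2.93

ΔQ_X = 1191 − 2412 = -1221; ΔP_Y = 10.09 − 8 = 2.09.
Midpoints: Q̄_X = 1801.5, P̄_Y = 9.04.
ε = (ΔQ_X/Q̄_X)/(ΔP_Y/P̄_Y) = (-1221/1801.5)/(2.09/9.04) ≈ -2.93.
ε < 0: good X and good Y are complements.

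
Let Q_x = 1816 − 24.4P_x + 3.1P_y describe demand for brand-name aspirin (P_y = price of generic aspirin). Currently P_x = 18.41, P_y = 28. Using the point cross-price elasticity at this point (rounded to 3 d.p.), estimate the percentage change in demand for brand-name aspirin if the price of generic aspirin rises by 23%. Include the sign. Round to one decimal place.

At P_x = 18.41, P_y = 28: Q_x = 1453.596.
∂Q_x/∂P_y = 3.1.
ε = (∂Q_x/∂P_y)(P_y/Q_x) = 3.1000 × 28/1453.596 ≈ 0.060.
%ΔQ_x ≈ ε × %ΔP_y = 0.060 × (23%) = 1.4%.

1.4%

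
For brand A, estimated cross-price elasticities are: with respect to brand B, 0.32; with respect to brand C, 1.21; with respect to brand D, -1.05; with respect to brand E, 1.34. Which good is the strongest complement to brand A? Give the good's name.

brand D

Complements have ε < 0. The most negative value is -1.05 (brand D).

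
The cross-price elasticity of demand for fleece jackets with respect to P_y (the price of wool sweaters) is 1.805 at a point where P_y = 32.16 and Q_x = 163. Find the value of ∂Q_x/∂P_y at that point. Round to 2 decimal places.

9.15

ε = (∂Q_x/∂P_y)·(P_y/Q_x) ⇒ ∂Q_x/∂P_y = ε·Q_x/P_y = 1.805 × 163/32.16 ≈ 9.15.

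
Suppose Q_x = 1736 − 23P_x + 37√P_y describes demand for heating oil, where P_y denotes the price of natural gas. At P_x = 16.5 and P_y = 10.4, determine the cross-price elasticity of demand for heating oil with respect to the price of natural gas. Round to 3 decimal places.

At P_x = 16.5 and P_y = 10.4: Q_x = 1475.821.
∂Q_x/∂P_y = 37/(2√P_y) = 37/(2√10.4) = 5.7366.
ε = (∂Q_x/∂P_y)(P_y/Q_x) = 5.7366 × (10.4/1475.821) ≈ 0.040.

0.040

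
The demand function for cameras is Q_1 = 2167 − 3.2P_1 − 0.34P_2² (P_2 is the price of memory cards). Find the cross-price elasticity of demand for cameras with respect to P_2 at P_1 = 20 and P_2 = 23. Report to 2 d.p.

At P_1 = 20 and P_2 = 23: Q_1 = 1923.14.
∂Q_1/∂P_2 = -0.68P_2 = -0.68(23) = -15.6400.
ε = (∂Q_1/∂P_2)(P_2/Q_1) = -15.6400 × (23/1923.14) ≈ -0.19.
ε < 0: complements.

-0.19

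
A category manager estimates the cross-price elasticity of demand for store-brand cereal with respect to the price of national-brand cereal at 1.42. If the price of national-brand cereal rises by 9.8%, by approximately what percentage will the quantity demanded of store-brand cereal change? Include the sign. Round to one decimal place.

13.9%

%ΔQ ≈ ε × %ΔP of national-brand cereal = 1.42 × (9.8%) = 13.9%.
Demand for store-brand cereal rises by about 13.9%.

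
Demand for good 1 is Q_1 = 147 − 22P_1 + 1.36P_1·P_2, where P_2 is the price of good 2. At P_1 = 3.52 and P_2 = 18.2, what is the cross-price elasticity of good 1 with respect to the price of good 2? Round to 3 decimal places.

At P_1 = 3.52 and P_2 = 18.2: Q_1 = 156.687.
∂Q_1/∂P_2 = 1.36P_1 = 1.36(3.52) = 4.7872.
ε = (∂Q_1/∂P_2)(P_2/Q_1) = 4.7872 × (18.2/156.687) ≈ 0.556.

0.556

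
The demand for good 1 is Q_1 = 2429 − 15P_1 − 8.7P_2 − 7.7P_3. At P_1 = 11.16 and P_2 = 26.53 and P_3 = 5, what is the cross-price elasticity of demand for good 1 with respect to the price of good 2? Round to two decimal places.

At P_1 = 11.16 and P_2 = 26.53 and P_3 = 5: Q_1 = 1992.289.
∂Q_1/∂P_2 = -8.7.
ε = (∂Q_1/∂P_2)(P_2/Q_1) = -8.7 × (26.53/1992.289) ≈ -0.12.

-0.12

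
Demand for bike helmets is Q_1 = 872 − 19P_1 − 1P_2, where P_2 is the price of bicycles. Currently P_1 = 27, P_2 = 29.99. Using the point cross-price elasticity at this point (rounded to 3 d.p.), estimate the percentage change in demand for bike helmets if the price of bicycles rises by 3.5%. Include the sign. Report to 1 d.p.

At P_1 = 27, P_2 = 29.99: Q_1 = 329.01.
∂Q_1/∂P_2 = -1.
ε = (∂Q_1/∂P_2)(P_2/Q_1) = -1.0000 × 29.99/329.01 ≈ -0.091.
%ΔQ_1 ≈ ε × %ΔP_2 = -0.091 × (3.5%) = -0.3%.

-0.3%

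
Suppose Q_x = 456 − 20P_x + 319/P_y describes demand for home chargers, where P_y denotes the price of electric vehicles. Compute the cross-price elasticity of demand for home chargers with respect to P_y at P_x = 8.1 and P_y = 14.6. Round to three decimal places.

-0.069

At P_x = 8.1 and P_y = 14.6: Q_x = 315.849.
∂Q_x/∂P_y = −319/P_y² = -1.4965.
ε = (∂Q_x/∂P_y)(P_y/Q_x) = -1.4965 × (14.6/315.849) ≈ -0.069.
ε < 0: complements.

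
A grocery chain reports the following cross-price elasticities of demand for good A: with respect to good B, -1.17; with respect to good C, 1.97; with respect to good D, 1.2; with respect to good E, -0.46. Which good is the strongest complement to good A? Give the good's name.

Complements have ε < 0. The most negative value is -1.17 (good B).

good B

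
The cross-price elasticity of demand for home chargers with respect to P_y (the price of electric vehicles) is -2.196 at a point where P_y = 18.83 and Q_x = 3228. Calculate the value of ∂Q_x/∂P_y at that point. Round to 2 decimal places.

ε = (∂Q_x/∂P_y)·(P_y/Q_x) ⇒ ∂Q_x/∂P_y = ε·Q_x/P_y = -2.196 × 3228/18.83 ≈ -376.46.

-376.46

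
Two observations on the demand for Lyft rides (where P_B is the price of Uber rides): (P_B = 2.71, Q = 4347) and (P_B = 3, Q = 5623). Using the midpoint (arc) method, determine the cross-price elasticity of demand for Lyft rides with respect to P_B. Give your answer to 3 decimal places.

ΔQ_A = 5623 − 4347 = 1276; ΔP_B = 3 − 2.71 = 0.29.
Midpoints: Q̄_A = 4985.0, P̄_B = 2.85.
ε = (ΔQ_A/Q̄_A)/(ΔP_B/P̄_B) = (1276/4985.0)/(0.29/2.85) ≈ 2.520.
ε > 0: Lyft rides and Uber rides are substitutes.

2.520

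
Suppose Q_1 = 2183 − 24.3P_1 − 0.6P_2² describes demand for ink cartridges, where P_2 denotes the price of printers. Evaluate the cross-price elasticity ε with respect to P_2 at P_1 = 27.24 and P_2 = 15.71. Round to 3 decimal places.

-0.216

At P_1 = 27.24 and P_2 = 15.71: Q_1 = 1372.986.
∂Q_1/∂P_2 = -1.2P_2 = -1.2(15.71) = -18.8520.
ε = (∂Q_1/∂P_2)(P_2/Q_1) = -18.8520 × (15.71/1372.986) ≈ -0.216.
ε < 0: complements.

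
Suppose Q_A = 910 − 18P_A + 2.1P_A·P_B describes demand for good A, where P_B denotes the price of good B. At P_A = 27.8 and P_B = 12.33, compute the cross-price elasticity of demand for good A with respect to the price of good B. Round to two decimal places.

At P_A = 27.8 and P_B = 12.33: Q_A = 1129.425.
∂Q_A/∂P_B = 2.1P_A = 2.1(27.8) = 58.3800.
ε = (∂Q_A/∂P_B)(P_B/Q_A) = 58.3800 × (12.33/1129.425) ≈ 0.64.

0.64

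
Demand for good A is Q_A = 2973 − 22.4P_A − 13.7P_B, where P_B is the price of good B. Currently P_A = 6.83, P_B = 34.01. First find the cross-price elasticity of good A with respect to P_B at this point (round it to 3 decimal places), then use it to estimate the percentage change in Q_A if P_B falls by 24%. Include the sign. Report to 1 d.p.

At P_A = 6.83, P_B = 34.01: Q_A = 2354.071.
∂Q_A/∂P_B = -13.7.
ε = (∂Q_A/∂P_B)(P_B/Q_A) = -13.7000 × 34.01/2354.071 ≈ -0.198.
%ΔQ_A ≈ ε × %ΔP_B = -0.198 × (-24%) = 4.8%.

4.8%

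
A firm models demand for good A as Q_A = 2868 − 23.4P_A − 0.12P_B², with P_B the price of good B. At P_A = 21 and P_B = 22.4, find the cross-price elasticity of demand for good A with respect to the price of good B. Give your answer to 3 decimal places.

At P_A = 21 and P_B = 22.4: Q_A = 2316.389.
∂Q_A/∂P_B = -0.24P_B = -0.24(22.4) = -5.3760.
ε = (∂Q_A/∂P_B)(P_B/Q_A) = -5.3760 × (22.4/2316.389) ≈ -0.052.
ε < 0: complements.

-0.052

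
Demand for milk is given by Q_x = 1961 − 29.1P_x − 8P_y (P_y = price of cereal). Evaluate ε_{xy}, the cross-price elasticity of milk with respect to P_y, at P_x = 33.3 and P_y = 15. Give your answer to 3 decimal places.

-0.138

At P_x = 33.3 and P_y = 15: Q_x = 871.97.
∂Q_x/∂P_y = -8.
ε = (∂Q_x/∂P_y)(P_y/Q_x) = -8 × (15/871.97) ≈ -0.138.
Since ε < 0, milk and cereal are complements.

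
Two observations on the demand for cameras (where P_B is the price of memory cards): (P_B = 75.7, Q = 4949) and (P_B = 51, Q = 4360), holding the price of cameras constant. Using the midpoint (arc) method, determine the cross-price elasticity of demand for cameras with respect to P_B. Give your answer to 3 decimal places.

ΔQ_A = 4360 − 4949 = -589; ΔP_B = 51 − 75.7 = -24.7.
Midpoints: Q̄_A = 4654.5, P̄_B = 63.35.
ε = (ΔQ_A/Q̄_A)/(ΔP_B/P̄_B) = (-589/4654.5)/(-24.7/63.35) ≈ 0.325.
ε > 0: cameras and memory cards are substitutes.

0.325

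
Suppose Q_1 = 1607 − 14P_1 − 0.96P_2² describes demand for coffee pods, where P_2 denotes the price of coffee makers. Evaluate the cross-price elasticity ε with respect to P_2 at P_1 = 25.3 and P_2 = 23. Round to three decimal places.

-1.363

At P_1 = 25.3 and P_2 = 23: Q_1 = 744.96.
∂Q_1/∂P_2 = -1.92P_2 = -1.92(23) = -44.1600.
ε = (∂Q_1/∂P_2)(P_2/Q_1) = -44.1600 × (23/744.96) ≈ -1.363.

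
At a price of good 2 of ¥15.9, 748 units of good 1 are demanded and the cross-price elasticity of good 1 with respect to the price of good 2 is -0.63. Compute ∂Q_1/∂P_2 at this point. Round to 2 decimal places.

ε = (∂Q_1/∂P_2)·(P_2/Q_1) ⇒ ∂Q_1/∂P_2 = ε·Q_1/P_2 = -0.63 × 748/15.9 ≈ -29.64.

-29.64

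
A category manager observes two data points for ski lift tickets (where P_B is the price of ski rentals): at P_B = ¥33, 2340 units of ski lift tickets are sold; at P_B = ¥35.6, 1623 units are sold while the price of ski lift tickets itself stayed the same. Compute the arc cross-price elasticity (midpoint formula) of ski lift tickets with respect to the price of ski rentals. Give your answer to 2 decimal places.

ΔQ_A = 1623 − 2340 = -717; ΔP_B = 35.6 − 33 = 2.6.
Midpoints: Q̄_A = 1981.5, P̄_B = 34.30.
ε = (ΔQ_A/Q̄_A)/(ΔP_B/P̄_B) = (-717/1981.5)/(2.6/34.30) ≈ -4.77.

-4.77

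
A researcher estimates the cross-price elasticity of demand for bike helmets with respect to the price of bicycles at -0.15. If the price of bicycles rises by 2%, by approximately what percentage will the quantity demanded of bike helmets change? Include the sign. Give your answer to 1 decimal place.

-0.3%

%ΔQ ≈ ε × %ΔP of bicycles = -0.15 × (2%) = -0.3%.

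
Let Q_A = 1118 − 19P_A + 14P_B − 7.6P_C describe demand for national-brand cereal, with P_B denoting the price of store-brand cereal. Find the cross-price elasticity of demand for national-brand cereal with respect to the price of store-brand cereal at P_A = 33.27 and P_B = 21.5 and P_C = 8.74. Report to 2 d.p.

0.42

At P_A = 33.27 and P_B = 21.5 and P_C = 8.74: Q_A = 720.446.
∂Q_A/∂P_B = 14.
ε = (∂Q_A/∂P_B)(P_B/Q_A) = 14 × (21.5/720.446) ≈ 0.42.
Since ε > 0, national-brand cereal and store-brand cereal are substitutes.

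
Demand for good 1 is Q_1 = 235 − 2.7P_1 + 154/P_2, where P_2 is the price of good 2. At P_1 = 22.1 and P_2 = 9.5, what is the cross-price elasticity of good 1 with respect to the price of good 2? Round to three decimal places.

At P_1 = 22.1 and P_2 = 9.5: Q_1 = 191.541.
∂Q_1/∂P_2 = −154/P_2² = -1.7064.
ε = (∂Q_1/∂P_2)(P_2/Q_1) = -1.7064 × (9.5/191.541) ≈ -0.085.

-0.085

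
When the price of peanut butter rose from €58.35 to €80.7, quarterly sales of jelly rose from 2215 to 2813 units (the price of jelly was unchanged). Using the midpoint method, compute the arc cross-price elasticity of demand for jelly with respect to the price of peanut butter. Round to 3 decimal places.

ΔQ_A = 2813 − 2215 = 598; ΔP_B = 80.7 − 58.35 = 22.35.
Midpoints: Q̄_A = 2514.0, P̄_B = 69.53.
ε = (ΔQ_A/Q̄_A)/(ΔP_B/P̄_B) = (598/2514.0)/(22.35/69.53) ≈ 0.740.

0.740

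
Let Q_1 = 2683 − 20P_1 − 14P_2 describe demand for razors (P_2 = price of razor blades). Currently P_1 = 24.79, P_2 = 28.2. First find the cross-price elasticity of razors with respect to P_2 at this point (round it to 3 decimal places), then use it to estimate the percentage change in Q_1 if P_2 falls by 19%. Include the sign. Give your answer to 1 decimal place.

4.2%

At P_1 = 24.79, P_2 = 28.2: Q_1 = 1792.4.
∂Q_1/∂P_2 = -14.
ε = (∂Q_1/∂P_2)(P_2/Q_1) = -14.0000 × 28.2/1792.4 ≈ -0.220.
%ΔQ_1 ≈ ε × %ΔP_2 = -0.220 × (-19%) = 4.2%.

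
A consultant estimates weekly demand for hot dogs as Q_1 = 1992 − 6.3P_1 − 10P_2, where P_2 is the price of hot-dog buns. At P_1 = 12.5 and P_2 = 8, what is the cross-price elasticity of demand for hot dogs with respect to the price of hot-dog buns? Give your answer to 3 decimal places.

-0.044

At P_1 = 12.5 and P_2 = 8: Q_1 = 1833.25.
∂Q_1/∂P_2 = -10.
ε = (∂Q_1/∂P_2)(P_2/Q_1) = -10 × (8/1833.25) ≈ -0.044.
Since ε < 0, hot dogs and hot-dog buns are complements.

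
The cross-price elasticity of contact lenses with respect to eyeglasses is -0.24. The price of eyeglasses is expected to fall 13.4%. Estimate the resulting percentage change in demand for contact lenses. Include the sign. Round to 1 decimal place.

%ΔQ ≈ ε × %ΔP of eyeglasses = -0.24 × (-13.4%) = 3.2%.

3.2%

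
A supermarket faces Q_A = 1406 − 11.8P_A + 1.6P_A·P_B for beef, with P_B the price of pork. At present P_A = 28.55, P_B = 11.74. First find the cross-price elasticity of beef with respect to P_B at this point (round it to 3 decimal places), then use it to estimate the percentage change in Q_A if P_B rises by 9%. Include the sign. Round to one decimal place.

3.0%

At P_A = 28.55, P_B = 11.74: Q_A = 1605.393.
∂Q_A/∂P_B = 1.6P_A = 45.6800.
ε = (∂Q_A/∂P_B)(P_B/Q_A) = 45.6800 × 11.74/1605.393 ≈ 0.334.
%ΔQ_A ≈ ε × %ΔP_B = 0.334 × (9%) = 3.0%.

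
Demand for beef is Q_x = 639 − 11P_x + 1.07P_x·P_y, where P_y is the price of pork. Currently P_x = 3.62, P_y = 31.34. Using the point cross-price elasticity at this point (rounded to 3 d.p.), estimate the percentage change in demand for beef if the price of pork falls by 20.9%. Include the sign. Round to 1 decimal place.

-3.5%

At P_x = 3.62, P_y = 31.34: Q_x = 720.572.
∂Q_x/∂P_y = 1.07P_x = 3.8734.
ε = (∂Q_x/∂P_y)(P_y/Q_x) = 3.8734 × 31.34/720.572 ≈ 0.168.
%ΔQ_x ≈ ε × %ΔP_y = 0.168 × (-20.9%) = -3.5%.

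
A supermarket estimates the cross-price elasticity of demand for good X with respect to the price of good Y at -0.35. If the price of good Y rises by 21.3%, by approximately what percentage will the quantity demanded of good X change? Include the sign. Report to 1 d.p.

-7.5%

%ΔQ ≈ ε × %ΔP of good Y = -0.35 × (21.3%) = -7.5%.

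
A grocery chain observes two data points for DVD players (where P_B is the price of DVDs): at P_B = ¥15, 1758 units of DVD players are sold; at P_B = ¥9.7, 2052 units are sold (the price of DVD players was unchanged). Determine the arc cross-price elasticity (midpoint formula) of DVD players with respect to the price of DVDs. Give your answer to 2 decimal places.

-0.36

ΔQ_A = 2052 − 1758 = 294; ΔP_B = 9.7 − 15 = -5.3.
Midpoints: Q̄_A = 1905.0, P̄_B = 12.35.
ε = (ΔQ_A/Q̄_A)/(ΔP_B/P̄_B) = (294/1905.0)/(-5.3/12.35) ≈ -0.36.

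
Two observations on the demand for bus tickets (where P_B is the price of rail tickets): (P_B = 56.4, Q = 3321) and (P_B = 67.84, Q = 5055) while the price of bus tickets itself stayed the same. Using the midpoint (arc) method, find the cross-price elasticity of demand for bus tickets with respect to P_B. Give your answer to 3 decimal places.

2.248

ΔQ_A = 5055 − 3321 = 1734; ΔP_B = 67.84 − 56.4 = 11.44.
Midpoints: Q̄_A = 4188.0, P̄_B = 62.12.
ε = (ΔQ_A/Q̄_A)/(ΔP_B/P̄_B) = (1734/4188.0)/(11.44/62.12) ≈ 2.248.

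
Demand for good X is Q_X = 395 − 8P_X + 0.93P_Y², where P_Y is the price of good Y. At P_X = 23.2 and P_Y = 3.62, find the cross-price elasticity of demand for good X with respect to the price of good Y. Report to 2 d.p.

At P_X = 23.2 and P_Y = 3.62: Q_X = 221.587.
∂Q_X/∂P_Y = 1.86P_Y = 1.86(3.62) = 6.7332.
ε = (∂Q_X/∂P_Y)(P_Y/Q_X) = 6.7332 × (3.62/221.587) ≈ 0.11.

0.11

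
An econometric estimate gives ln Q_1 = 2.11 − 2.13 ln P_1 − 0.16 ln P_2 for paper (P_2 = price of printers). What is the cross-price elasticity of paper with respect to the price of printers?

-0.16

In a log-linear (constant-elasticity) demand function, the coefficient on ln P_2 is the cross-price elasticity.
ε = -0.16. Negative, so paper and printers are complements.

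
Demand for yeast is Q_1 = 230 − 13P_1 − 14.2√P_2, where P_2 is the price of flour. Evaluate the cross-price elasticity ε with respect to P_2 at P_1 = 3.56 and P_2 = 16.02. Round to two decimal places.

At P_1 = 3.56 and P_2 = 16.02: Q_1 = 126.885.
∂Q_1/∂P_2 = -14.2/(2√P_2) = -14.2/(2√16.02) = -1.7739.
ε = (∂Q_1/∂P_2)(P_2/Q_1) = -1.7739 × (16.02/126.885) ≈ -0.22.
ε < 0: complements.

-0.22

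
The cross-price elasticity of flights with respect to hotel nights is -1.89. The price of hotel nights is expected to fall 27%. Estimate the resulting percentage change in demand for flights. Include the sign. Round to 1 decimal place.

%ΔQ ≈ ε × %ΔP of hotel nights = -1.89 × (-27%) = 51.0%.

51.0%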